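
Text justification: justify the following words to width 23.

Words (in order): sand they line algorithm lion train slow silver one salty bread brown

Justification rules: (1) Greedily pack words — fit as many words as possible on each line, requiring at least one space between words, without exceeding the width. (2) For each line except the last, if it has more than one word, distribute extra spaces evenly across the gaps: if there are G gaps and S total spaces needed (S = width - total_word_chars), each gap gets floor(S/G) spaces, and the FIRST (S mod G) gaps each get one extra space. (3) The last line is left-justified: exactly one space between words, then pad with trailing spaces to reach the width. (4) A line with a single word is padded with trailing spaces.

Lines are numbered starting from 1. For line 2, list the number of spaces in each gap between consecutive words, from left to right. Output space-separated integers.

Line 1: ['sand', 'they', 'line'] (min_width=14, slack=9)
Line 2: ['algorithm', 'lion', 'train'] (min_width=20, slack=3)
Line 3: ['slow', 'silver', 'one', 'salty'] (min_width=21, slack=2)
Line 4: ['bread', 'brown'] (min_width=11, slack=12)

Answer: 3 2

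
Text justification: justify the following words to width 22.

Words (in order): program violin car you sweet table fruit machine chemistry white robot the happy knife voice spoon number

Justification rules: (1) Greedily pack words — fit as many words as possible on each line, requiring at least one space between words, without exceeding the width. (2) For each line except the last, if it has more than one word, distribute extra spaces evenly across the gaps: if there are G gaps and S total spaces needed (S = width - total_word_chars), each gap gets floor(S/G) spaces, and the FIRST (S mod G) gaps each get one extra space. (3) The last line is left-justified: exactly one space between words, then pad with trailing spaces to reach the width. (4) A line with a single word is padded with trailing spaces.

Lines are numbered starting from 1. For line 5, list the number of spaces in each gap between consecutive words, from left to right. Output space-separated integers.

Line 1: ['program', 'violin', 'car', 'you'] (min_width=22, slack=0)
Line 2: ['sweet', 'table', 'fruit'] (min_width=17, slack=5)
Line 3: ['machine', 'chemistry'] (min_width=17, slack=5)
Line 4: ['white', 'robot', 'the', 'happy'] (min_width=21, slack=1)
Line 5: ['knife', 'voice', 'spoon'] (min_width=17, slack=5)
Line 6: ['number'] (min_width=6, slack=16)

Answer: 4 3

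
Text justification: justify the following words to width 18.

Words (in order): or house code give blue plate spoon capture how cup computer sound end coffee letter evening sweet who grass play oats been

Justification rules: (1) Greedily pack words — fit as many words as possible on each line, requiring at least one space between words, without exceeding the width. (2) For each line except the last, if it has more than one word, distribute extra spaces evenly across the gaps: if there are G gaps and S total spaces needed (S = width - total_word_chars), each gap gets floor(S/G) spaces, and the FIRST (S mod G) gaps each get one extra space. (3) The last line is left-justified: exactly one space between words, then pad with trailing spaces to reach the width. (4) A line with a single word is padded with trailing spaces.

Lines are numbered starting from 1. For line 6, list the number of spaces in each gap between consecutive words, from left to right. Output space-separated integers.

Line 1: ['or', 'house', 'code', 'give'] (min_width=18, slack=0)
Line 2: ['blue', 'plate', 'spoon'] (min_width=16, slack=2)
Line 3: ['capture', 'how', 'cup'] (min_width=15, slack=3)
Line 4: ['computer', 'sound', 'end'] (min_width=18, slack=0)
Line 5: ['coffee', 'letter'] (min_width=13, slack=5)
Line 6: ['evening', 'sweet', 'who'] (min_width=17, slack=1)
Line 7: ['grass', 'play', 'oats'] (min_width=15, slack=3)
Line 8: ['been'] (min_width=4, slack=14)

Answer: 2 1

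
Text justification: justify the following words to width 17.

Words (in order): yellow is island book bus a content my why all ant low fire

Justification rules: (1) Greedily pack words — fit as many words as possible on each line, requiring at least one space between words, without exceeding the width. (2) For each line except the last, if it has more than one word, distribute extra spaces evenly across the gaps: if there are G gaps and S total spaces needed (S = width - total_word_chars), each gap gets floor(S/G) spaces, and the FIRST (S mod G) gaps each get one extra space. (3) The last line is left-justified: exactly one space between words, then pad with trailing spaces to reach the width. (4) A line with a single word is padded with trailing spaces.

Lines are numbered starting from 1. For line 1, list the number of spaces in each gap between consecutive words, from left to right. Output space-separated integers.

Line 1: ['yellow', 'is', 'island'] (min_width=16, slack=1)
Line 2: ['book', 'bus', 'a'] (min_width=10, slack=7)
Line 3: ['content', 'my', 'why'] (min_width=14, slack=3)
Line 4: ['all', 'ant', 'low', 'fire'] (min_width=16, slack=1)

Answer: 2 1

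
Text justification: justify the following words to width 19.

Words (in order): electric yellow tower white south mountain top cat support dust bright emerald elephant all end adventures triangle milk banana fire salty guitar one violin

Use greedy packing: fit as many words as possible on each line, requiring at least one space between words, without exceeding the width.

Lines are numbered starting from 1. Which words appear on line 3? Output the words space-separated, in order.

Answer: mountain top cat

Derivation:
Line 1: ['electric', 'yellow'] (min_width=15, slack=4)
Line 2: ['tower', 'white', 'south'] (min_width=17, slack=2)
Line 3: ['mountain', 'top', 'cat'] (min_width=16, slack=3)
Line 4: ['support', 'dust', 'bright'] (min_width=19, slack=0)
Line 5: ['emerald', 'elephant'] (min_width=16, slack=3)
Line 6: ['all', 'end', 'adventures'] (min_width=18, slack=1)
Line 7: ['triangle', 'milk'] (min_width=13, slack=6)
Line 8: ['banana', 'fire', 'salty'] (min_width=17, slack=2)
Line 9: ['guitar', 'one', 'violin'] (min_width=17, slack=2)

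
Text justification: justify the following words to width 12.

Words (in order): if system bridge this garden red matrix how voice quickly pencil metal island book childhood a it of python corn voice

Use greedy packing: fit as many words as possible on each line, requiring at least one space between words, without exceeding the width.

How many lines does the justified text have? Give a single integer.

Line 1: ['if', 'system'] (min_width=9, slack=3)
Line 2: ['bridge', 'this'] (min_width=11, slack=1)
Line 3: ['garden', 'red'] (min_width=10, slack=2)
Line 4: ['matrix', 'how'] (min_width=10, slack=2)
Line 5: ['voice'] (min_width=5, slack=7)
Line 6: ['quickly'] (min_width=7, slack=5)
Line 7: ['pencil', 'metal'] (min_width=12, slack=0)
Line 8: ['island', 'book'] (min_width=11, slack=1)
Line 9: ['childhood', 'a'] (min_width=11, slack=1)
Line 10: ['it', 'of', 'python'] (min_width=12, slack=0)
Line 11: ['corn', 'voice'] (min_width=10, slack=2)
Total lines: 11

Answer: 11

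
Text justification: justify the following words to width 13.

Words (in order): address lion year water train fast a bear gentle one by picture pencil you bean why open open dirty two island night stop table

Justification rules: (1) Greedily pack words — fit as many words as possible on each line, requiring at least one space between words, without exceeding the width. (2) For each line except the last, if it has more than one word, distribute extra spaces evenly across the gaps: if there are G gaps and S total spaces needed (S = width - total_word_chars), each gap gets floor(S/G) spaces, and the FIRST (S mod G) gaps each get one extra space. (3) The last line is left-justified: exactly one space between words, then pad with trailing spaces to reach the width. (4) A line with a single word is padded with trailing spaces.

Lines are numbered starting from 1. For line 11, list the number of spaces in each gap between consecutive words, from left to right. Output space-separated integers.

Answer: 4

Derivation:
Line 1: ['address', 'lion'] (min_width=12, slack=1)
Line 2: ['year', 'water'] (min_width=10, slack=3)
Line 3: ['train', 'fast', 'a'] (min_width=12, slack=1)
Line 4: ['bear', 'gentle'] (min_width=11, slack=2)
Line 5: ['one', 'by'] (min_width=6, slack=7)
Line 6: ['picture'] (min_width=7, slack=6)
Line 7: ['pencil', 'you'] (min_width=10, slack=3)
Line 8: ['bean', 'why', 'open'] (min_width=13, slack=0)
Line 9: ['open', 'dirty'] (min_width=10, slack=3)
Line 10: ['two', 'island'] (min_width=10, slack=3)
Line 11: ['night', 'stop'] (min_width=10, slack=3)
Line 12: ['table'] (min_width=5, slack=8)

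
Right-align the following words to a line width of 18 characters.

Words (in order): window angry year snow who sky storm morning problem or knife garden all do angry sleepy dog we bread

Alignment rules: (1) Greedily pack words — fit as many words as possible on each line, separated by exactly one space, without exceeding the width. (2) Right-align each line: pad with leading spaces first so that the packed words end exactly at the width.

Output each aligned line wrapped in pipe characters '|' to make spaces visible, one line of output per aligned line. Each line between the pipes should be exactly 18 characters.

Answer: | window angry year|
|snow who sky storm|
|morning problem or|
|  knife garden all|
|   do angry sleepy|
|      dog we bread|

Derivation:
Line 1: ['window', 'angry', 'year'] (min_width=17, slack=1)
Line 2: ['snow', 'who', 'sky', 'storm'] (min_width=18, slack=0)
Line 3: ['morning', 'problem', 'or'] (min_width=18, slack=0)
Line 4: ['knife', 'garden', 'all'] (min_width=16, slack=2)
Line 5: ['do', 'angry', 'sleepy'] (min_width=15, slack=3)
Line 6: ['dog', 'we', 'bread'] (min_width=12, slack=6)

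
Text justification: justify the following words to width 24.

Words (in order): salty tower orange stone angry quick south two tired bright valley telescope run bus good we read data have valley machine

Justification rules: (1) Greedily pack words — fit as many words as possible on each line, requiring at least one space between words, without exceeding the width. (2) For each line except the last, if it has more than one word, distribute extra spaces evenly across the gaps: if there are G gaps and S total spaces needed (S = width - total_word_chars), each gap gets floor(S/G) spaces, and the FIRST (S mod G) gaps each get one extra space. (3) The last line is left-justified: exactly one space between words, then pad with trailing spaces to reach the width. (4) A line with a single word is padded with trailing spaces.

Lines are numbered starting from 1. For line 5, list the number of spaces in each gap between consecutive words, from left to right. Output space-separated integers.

Line 1: ['salty', 'tower', 'orange', 'stone'] (min_width=24, slack=0)
Line 2: ['angry', 'quick', 'south', 'two'] (min_width=21, slack=3)
Line 3: ['tired', 'bright', 'valley'] (min_width=19, slack=5)
Line 4: ['telescope', 'run', 'bus', 'good'] (min_width=22, slack=2)
Line 5: ['we', 'read', 'data', 'have', 'valley'] (min_width=24, slack=0)
Line 6: ['machine'] (min_width=7, slack=17)

Answer: 1 1 1 1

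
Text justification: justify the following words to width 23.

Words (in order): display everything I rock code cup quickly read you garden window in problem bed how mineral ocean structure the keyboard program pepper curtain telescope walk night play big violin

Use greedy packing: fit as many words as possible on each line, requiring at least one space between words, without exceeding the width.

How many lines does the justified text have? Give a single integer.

Answer: 9

Derivation:
Line 1: ['display', 'everything', 'I'] (min_width=20, slack=3)
Line 2: ['rock', 'code', 'cup', 'quickly'] (min_width=21, slack=2)
Line 3: ['read', 'you', 'garden', 'window'] (min_width=22, slack=1)
Line 4: ['in', 'problem', 'bed', 'how'] (min_width=18, slack=5)
Line 5: ['mineral', 'ocean', 'structure'] (min_width=23, slack=0)
Line 6: ['the', 'keyboard', 'program'] (min_width=20, slack=3)
Line 7: ['pepper', 'curtain'] (min_width=14, slack=9)
Line 8: ['telescope', 'walk', 'night'] (min_width=20, slack=3)
Line 9: ['play', 'big', 'violin'] (min_width=15, slack=8)
Total lines: 9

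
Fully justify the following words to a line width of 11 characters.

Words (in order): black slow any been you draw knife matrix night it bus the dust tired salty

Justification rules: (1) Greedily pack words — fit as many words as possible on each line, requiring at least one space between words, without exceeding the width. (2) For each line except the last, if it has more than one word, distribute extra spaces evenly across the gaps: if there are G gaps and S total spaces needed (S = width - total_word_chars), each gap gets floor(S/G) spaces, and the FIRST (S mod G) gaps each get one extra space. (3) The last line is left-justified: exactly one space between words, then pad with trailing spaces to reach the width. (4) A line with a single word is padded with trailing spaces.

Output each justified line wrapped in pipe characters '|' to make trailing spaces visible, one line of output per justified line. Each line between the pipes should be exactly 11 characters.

Answer: |black  slow|
|any    been|
|you    draw|
|knife      |
|matrix     |
|night    it|
|bus     the|
|dust  tired|
|salty      |

Derivation:
Line 1: ['black', 'slow'] (min_width=10, slack=1)
Line 2: ['any', 'been'] (min_width=8, slack=3)
Line 3: ['you', 'draw'] (min_width=8, slack=3)
Line 4: ['knife'] (min_width=5, slack=6)
Line 5: ['matrix'] (min_width=6, slack=5)
Line 6: ['night', 'it'] (min_width=8, slack=3)
Line 7: ['bus', 'the'] (min_width=7, slack=4)
Line 8: ['dust', 'tired'] (min_width=10, slack=1)
Line 9: ['salty'] (min_width=5, slack=6)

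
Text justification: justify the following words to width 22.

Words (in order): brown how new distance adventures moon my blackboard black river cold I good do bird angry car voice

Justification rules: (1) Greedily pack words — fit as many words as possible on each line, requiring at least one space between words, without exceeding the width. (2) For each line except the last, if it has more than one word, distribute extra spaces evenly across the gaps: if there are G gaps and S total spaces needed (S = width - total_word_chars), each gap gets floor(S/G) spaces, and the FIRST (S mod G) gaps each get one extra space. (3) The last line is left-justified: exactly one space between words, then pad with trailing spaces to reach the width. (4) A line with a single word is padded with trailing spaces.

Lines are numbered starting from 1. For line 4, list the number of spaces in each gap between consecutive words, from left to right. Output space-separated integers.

Line 1: ['brown', 'how', 'new', 'distance'] (min_width=22, slack=0)
Line 2: ['adventures', 'moon', 'my'] (min_width=18, slack=4)
Line 3: ['blackboard', 'black', 'river'] (min_width=22, slack=0)
Line 4: ['cold', 'I', 'good', 'do', 'bird'] (min_width=19, slack=3)
Line 5: ['angry', 'car', 'voice'] (min_width=15, slack=7)

Answer: 2 2 2 1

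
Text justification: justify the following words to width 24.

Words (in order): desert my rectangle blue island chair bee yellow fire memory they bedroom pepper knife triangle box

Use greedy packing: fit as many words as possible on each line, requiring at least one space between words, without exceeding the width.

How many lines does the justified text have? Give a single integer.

Line 1: ['desert', 'my', 'rectangle', 'blue'] (min_width=24, slack=0)
Line 2: ['island', 'chair', 'bee', 'yellow'] (min_width=23, slack=1)
Line 3: ['fire', 'memory', 'they', 'bedroom'] (min_width=24, slack=0)
Line 4: ['pepper', 'knife', 'triangle'] (min_width=21, slack=3)
Line 5: ['box'] (min_width=3, slack=21)
Total lines: 5

Answer: 5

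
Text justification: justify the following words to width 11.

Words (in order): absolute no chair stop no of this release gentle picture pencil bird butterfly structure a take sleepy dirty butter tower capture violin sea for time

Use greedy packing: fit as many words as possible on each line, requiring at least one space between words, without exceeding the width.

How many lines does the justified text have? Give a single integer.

Line 1: ['absolute', 'no'] (min_width=11, slack=0)
Line 2: ['chair', 'stop'] (min_width=10, slack=1)
Line 3: ['no', 'of', 'this'] (min_width=10, slack=1)
Line 4: ['release'] (min_width=7, slack=4)
Line 5: ['gentle'] (min_width=6, slack=5)
Line 6: ['picture'] (min_width=7, slack=4)
Line 7: ['pencil', 'bird'] (min_width=11, slack=0)
Line 8: ['butterfly'] (min_width=9, slack=2)
Line 9: ['structure', 'a'] (min_width=11, slack=0)
Line 10: ['take', 'sleepy'] (min_width=11, slack=0)
Line 11: ['dirty'] (min_width=5, slack=6)
Line 12: ['butter'] (min_width=6, slack=5)
Line 13: ['tower'] (min_width=5, slack=6)
Line 14: ['capture'] (min_width=7, slack=4)
Line 15: ['violin', 'sea'] (min_width=10, slack=1)
Line 16: ['for', 'time'] (min_width=8, slack=3)
Total lines: 16

Answer: 16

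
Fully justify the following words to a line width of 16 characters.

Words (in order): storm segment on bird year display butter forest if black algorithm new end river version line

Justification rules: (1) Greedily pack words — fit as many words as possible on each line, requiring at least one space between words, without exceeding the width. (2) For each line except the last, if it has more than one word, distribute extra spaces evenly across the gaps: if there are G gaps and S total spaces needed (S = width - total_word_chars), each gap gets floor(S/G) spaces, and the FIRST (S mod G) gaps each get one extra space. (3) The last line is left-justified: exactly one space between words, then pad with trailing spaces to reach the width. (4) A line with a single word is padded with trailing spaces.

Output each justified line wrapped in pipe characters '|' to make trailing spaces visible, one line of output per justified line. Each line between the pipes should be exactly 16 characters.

Answer: |storm segment on|
|bird        year|
|display   butter|
|forest  if black|
|algorithm    new|
|end        river|
|version line    |

Derivation:
Line 1: ['storm', 'segment', 'on'] (min_width=16, slack=0)
Line 2: ['bird', 'year'] (min_width=9, slack=7)
Line 3: ['display', 'butter'] (min_width=14, slack=2)
Line 4: ['forest', 'if', 'black'] (min_width=15, slack=1)
Line 5: ['algorithm', 'new'] (min_width=13, slack=3)
Line 6: ['end', 'river'] (min_width=9, slack=7)
Line 7: ['version', 'line'] (min_width=12, slack=4)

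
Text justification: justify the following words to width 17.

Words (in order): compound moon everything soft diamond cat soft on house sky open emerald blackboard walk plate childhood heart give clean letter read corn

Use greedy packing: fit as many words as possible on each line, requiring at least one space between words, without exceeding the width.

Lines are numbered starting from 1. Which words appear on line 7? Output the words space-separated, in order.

Line 1: ['compound', 'moon'] (min_width=13, slack=4)
Line 2: ['everything', 'soft'] (min_width=15, slack=2)
Line 3: ['diamond', 'cat', 'soft'] (min_width=16, slack=1)
Line 4: ['on', 'house', 'sky', 'open'] (min_width=17, slack=0)
Line 5: ['emerald'] (min_width=7, slack=10)
Line 6: ['blackboard', 'walk'] (min_width=15, slack=2)
Line 7: ['plate', 'childhood'] (min_width=15, slack=2)
Line 8: ['heart', 'give', 'clean'] (min_width=16, slack=1)
Line 9: ['letter', 'read', 'corn'] (min_width=16, slack=1)

Answer: plate childhood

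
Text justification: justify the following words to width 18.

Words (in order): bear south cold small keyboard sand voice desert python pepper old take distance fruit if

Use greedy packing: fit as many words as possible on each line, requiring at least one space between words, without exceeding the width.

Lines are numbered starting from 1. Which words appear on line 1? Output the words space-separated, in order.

Answer: bear south cold

Derivation:
Line 1: ['bear', 'south', 'cold'] (min_width=15, slack=3)
Line 2: ['small', 'keyboard'] (min_width=14, slack=4)
Line 3: ['sand', 'voice', 'desert'] (min_width=17, slack=1)
Line 4: ['python', 'pepper', 'old'] (min_width=17, slack=1)
Line 5: ['take', 'distance'] (min_width=13, slack=5)
Line 6: ['fruit', 'if'] (min_width=8, slack=10)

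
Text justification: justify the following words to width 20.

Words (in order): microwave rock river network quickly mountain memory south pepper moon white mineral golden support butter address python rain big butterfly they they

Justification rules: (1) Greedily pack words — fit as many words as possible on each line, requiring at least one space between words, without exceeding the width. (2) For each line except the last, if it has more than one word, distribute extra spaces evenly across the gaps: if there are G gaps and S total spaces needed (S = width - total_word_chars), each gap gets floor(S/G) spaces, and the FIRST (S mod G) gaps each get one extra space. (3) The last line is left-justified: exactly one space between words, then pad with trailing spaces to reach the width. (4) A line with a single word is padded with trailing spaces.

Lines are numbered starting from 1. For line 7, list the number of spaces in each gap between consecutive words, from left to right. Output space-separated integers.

Answer: 2 1

Derivation:
Line 1: ['microwave', 'rock', 'river'] (min_width=20, slack=0)
Line 2: ['network', 'quickly'] (min_width=15, slack=5)
Line 3: ['mountain', 'memory'] (min_width=15, slack=5)
Line 4: ['south', 'pepper', 'moon'] (min_width=17, slack=3)
Line 5: ['white', 'mineral', 'golden'] (min_width=20, slack=0)
Line 6: ['support', 'butter'] (min_width=14, slack=6)
Line 7: ['address', 'python', 'rain'] (min_width=19, slack=1)
Line 8: ['big', 'butterfly', 'they'] (min_width=18, slack=2)
Line 9: ['they'] (min_width=4, slack=16)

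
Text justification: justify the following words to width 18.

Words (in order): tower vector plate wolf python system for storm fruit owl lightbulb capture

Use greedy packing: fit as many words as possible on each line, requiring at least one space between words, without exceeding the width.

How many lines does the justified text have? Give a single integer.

Line 1: ['tower', 'vector', 'plate'] (min_width=18, slack=0)
Line 2: ['wolf', 'python', 'system'] (min_width=18, slack=0)
Line 3: ['for', 'storm', 'fruit'] (min_width=15, slack=3)
Line 4: ['owl', 'lightbulb'] (min_width=13, slack=5)
Line 5: ['capture'] (min_width=7, slack=11)
Total lines: 5

Answer: 5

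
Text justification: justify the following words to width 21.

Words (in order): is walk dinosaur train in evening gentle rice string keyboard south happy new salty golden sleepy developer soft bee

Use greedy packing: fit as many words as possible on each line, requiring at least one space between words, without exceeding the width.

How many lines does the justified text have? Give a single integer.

Line 1: ['is', 'walk', 'dinosaur'] (min_width=16, slack=5)
Line 2: ['train', 'in', 'evening'] (min_width=16, slack=5)
Line 3: ['gentle', 'rice', 'string'] (min_width=18, slack=3)
Line 4: ['keyboard', 'south', 'happy'] (min_width=20, slack=1)
Line 5: ['new', 'salty', 'golden'] (min_width=16, slack=5)
Line 6: ['sleepy', 'developer', 'soft'] (min_width=21, slack=0)
Line 7: ['bee'] (min_width=3, slack=18)
Total lines: 7

Answer: 7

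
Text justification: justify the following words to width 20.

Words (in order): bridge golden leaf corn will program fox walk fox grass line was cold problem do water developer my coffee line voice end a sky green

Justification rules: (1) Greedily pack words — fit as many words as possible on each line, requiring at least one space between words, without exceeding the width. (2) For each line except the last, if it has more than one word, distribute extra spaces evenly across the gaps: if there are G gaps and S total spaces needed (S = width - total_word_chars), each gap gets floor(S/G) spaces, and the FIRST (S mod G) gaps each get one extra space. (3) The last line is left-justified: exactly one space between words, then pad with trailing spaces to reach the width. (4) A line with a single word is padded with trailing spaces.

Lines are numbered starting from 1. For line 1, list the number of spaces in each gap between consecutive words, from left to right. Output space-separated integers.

Line 1: ['bridge', 'golden', 'leaf'] (min_width=18, slack=2)
Line 2: ['corn', 'will', 'program'] (min_width=17, slack=3)
Line 3: ['fox', 'walk', 'fox', 'grass'] (min_width=18, slack=2)
Line 4: ['line', 'was', 'cold'] (min_width=13, slack=7)
Line 5: ['problem', 'do', 'water'] (min_width=16, slack=4)
Line 6: ['developer', 'my', 'coffee'] (min_width=19, slack=1)
Line 7: ['line', 'voice', 'end', 'a', 'sky'] (min_width=20, slack=0)
Line 8: ['green'] (min_width=5, slack=15)

Answer: 2 2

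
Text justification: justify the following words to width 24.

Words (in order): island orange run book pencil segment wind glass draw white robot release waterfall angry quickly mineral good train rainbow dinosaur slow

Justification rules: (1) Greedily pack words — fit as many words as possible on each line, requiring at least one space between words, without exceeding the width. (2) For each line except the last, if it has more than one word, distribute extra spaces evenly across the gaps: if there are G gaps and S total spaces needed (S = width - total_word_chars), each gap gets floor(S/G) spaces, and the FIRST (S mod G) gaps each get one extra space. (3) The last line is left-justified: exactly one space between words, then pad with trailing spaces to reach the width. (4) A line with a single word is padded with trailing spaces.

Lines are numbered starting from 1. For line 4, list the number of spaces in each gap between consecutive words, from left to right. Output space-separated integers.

Line 1: ['island', 'orange', 'run', 'book'] (min_width=22, slack=2)
Line 2: ['pencil', 'segment', 'wind'] (min_width=19, slack=5)
Line 3: ['glass', 'draw', 'white', 'robot'] (min_width=22, slack=2)
Line 4: ['release', 'waterfall', 'angry'] (min_width=23, slack=1)
Line 5: ['quickly', 'mineral', 'good'] (min_width=20, slack=4)
Line 6: ['train', 'rainbow', 'dinosaur'] (min_width=22, slack=2)
Line 7: ['slow'] (min_width=4, slack=20)

Answer: 2 1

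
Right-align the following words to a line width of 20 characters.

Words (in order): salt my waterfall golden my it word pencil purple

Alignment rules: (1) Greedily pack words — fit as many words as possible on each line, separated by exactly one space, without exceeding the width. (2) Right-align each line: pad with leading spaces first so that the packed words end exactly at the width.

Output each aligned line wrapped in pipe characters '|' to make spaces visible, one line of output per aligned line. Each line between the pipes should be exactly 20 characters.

Line 1: ['salt', 'my', 'waterfall'] (min_width=17, slack=3)
Line 2: ['golden', 'my', 'it', 'word'] (min_width=17, slack=3)
Line 3: ['pencil', 'purple'] (min_width=13, slack=7)

Answer: |   salt my waterfall|
|   golden my it word|
|       pencil purple|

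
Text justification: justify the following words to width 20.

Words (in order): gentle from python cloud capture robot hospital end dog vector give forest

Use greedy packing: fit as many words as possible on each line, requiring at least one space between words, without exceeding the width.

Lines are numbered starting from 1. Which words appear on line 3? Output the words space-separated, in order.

Answer: hospital end dog

Derivation:
Line 1: ['gentle', 'from', 'python'] (min_width=18, slack=2)
Line 2: ['cloud', 'capture', 'robot'] (min_width=19, slack=1)
Line 3: ['hospital', 'end', 'dog'] (min_width=16, slack=4)
Line 4: ['vector', 'give', 'forest'] (min_width=18, slack=2)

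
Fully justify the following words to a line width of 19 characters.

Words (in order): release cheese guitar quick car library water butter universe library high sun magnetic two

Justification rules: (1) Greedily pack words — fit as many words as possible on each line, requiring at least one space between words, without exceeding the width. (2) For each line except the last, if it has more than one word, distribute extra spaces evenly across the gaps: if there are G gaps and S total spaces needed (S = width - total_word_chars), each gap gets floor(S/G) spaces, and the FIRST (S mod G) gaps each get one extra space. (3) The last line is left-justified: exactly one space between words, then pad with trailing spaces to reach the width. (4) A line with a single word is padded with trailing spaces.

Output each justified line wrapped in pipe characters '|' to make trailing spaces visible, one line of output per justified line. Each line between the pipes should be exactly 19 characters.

Answer: |release      cheese|
|guitar   quick  car|
|library       water|
|butter     universe|
|library   high  sun|
|magnetic two       |

Derivation:
Line 1: ['release', 'cheese'] (min_width=14, slack=5)
Line 2: ['guitar', 'quick', 'car'] (min_width=16, slack=3)
Line 3: ['library', 'water'] (min_width=13, slack=6)
Line 4: ['butter', 'universe'] (min_width=15, slack=4)
Line 5: ['library', 'high', 'sun'] (min_width=16, slack=3)
Line 6: ['magnetic', 'two'] (min_width=12, slack=7)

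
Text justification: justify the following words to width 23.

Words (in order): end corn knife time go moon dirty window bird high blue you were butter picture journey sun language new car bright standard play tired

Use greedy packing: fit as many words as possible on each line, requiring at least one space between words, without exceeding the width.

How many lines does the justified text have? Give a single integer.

Answer: 7

Derivation:
Line 1: ['end', 'corn', 'knife', 'time', 'go'] (min_width=22, slack=1)
Line 2: ['moon', 'dirty', 'window', 'bird'] (min_width=22, slack=1)
Line 3: ['high', 'blue', 'you', 'were'] (min_width=18, slack=5)
Line 4: ['butter', 'picture', 'journey'] (min_width=22, slack=1)
Line 5: ['sun', 'language', 'new', 'car'] (min_width=20, slack=3)
Line 6: ['bright', 'standard', 'play'] (min_width=20, slack=3)
Line 7: ['tired'] (min_width=5, slack=18)
Total lines: 7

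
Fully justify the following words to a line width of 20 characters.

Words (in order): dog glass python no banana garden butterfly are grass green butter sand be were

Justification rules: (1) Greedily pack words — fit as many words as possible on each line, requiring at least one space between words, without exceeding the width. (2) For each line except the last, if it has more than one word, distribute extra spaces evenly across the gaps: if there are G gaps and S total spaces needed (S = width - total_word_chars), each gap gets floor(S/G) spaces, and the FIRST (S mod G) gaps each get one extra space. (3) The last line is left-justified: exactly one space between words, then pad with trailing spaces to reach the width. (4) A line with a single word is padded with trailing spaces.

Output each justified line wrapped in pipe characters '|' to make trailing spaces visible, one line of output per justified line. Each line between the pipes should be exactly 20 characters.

Line 1: ['dog', 'glass', 'python', 'no'] (min_width=19, slack=1)
Line 2: ['banana', 'garden'] (min_width=13, slack=7)
Line 3: ['butterfly', 'are', 'grass'] (min_width=19, slack=1)
Line 4: ['green', 'butter', 'sand', 'be'] (min_width=20, slack=0)
Line 5: ['were'] (min_width=4, slack=16)

Answer: |dog  glass python no|
|banana        garden|
|butterfly  are grass|
|green butter sand be|
|were                |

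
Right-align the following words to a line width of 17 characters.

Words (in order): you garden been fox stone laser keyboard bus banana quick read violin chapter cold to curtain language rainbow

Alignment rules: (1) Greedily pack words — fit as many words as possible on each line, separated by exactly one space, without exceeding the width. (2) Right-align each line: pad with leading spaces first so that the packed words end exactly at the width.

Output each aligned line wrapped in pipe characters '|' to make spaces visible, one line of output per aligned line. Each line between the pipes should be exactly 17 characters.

Line 1: ['you', 'garden', 'been'] (min_width=15, slack=2)
Line 2: ['fox', 'stone', 'laser'] (min_width=15, slack=2)
Line 3: ['keyboard', 'bus'] (min_width=12, slack=5)
Line 4: ['banana', 'quick', 'read'] (min_width=17, slack=0)
Line 5: ['violin', 'chapter'] (min_width=14, slack=3)
Line 6: ['cold', 'to', 'curtain'] (min_width=15, slack=2)
Line 7: ['language', 'rainbow'] (min_width=16, slack=1)

Answer: |  you garden been|
|  fox stone laser|
|     keyboard bus|
|banana quick read|
|   violin chapter|
|  cold to curtain|
| language rainbow|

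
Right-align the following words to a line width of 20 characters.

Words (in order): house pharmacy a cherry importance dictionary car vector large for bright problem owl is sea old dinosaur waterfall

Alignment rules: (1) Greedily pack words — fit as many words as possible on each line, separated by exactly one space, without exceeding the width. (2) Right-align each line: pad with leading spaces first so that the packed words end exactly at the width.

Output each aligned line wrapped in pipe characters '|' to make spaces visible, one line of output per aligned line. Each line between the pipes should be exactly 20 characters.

Answer: |    house pharmacy a|
|   cherry importance|
|      dictionary car|
|    vector large for|
|  bright problem owl|
| is sea old dinosaur|
|           waterfall|

Derivation:
Line 1: ['house', 'pharmacy', 'a'] (min_width=16, slack=4)
Line 2: ['cherry', 'importance'] (min_width=17, slack=3)
Line 3: ['dictionary', 'car'] (min_width=14, slack=6)
Line 4: ['vector', 'large', 'for'] (min_width=16, slack=4)
Line 5: ['bright', 'problem', 'owl'] (min_width=18, slack=2)
Line 6: ['is', 'sea', 'old', 'dinosaur'] (min_width=19, slack=1)
Line 7: ['waterfall'] (min_width=9, slack=11)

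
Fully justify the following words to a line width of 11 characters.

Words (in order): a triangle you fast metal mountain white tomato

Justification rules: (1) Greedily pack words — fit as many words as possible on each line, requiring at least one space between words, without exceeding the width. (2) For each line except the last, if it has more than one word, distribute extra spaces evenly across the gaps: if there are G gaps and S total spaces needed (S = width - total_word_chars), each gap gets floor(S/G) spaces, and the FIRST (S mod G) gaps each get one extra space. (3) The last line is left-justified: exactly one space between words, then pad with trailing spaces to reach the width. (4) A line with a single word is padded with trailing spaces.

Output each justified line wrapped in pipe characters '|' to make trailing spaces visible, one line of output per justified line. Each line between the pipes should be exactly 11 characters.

Line 1: ['a', 'triangle'] (min_width=10, slack=1)
Line 2: ['you', 'fast'] (min_width=8, slack=3)
Line 3: ['metal'] (min_width=5, slack=6)
Line 4: ['mountain'] (min_width=8, slack=3)
Line 5: ['white'] (min_width=5, slack=6)
Line 6: ['tomato'] (min_width=6, slack=5)

Answer: |a  triangle|
|you    fast|
|metal      |
|mountain   |
|white      |
|tomato     |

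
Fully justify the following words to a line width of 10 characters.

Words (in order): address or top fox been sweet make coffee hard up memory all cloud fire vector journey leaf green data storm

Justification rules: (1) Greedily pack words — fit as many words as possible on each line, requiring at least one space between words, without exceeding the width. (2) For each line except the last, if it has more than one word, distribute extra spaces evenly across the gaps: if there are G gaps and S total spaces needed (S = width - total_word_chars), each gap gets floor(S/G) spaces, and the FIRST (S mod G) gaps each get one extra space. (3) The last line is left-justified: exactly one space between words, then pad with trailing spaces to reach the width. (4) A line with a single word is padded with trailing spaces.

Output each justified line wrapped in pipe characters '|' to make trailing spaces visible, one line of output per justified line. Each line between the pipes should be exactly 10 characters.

Answer: |address or|
|top    fox|
|been sweet|
|make      |
|coffee    |
|hard    up|
|memory all|
|cloud fire|
|vector    |
|journey   |
|leaf green|
|data storm|

Derivation:
Line 1: ['address', 'or'] (min_width=10, slack=0)
Line 2: ['top', 'fox'] (min_width=7, slack=3)
Line 3: ['been', 'sweet'] (min_width=10, slack=0)
Line 4: ['make'] (min_width=4, slack=6)
Line 5: ['coffee'] (min_width=6, slack=4)
Line 6: ['hard', 'up'] (min_width=7, slack=3)
Line 7: ['memory', 'all'] (min_width=10, slack=0)
Line 8: ['cloud', 'fire'] (min_width=10, slack=0)
Line 9: ['vector'] (min_width=6, slack=4)
Line 10: ['journey'] (min_width=7, slack=3)
Line 11: ['leaf', 'green'] (min_width=10, slack=0)
Line 12: ['data', 'storm'] (min_width=10, slack=0)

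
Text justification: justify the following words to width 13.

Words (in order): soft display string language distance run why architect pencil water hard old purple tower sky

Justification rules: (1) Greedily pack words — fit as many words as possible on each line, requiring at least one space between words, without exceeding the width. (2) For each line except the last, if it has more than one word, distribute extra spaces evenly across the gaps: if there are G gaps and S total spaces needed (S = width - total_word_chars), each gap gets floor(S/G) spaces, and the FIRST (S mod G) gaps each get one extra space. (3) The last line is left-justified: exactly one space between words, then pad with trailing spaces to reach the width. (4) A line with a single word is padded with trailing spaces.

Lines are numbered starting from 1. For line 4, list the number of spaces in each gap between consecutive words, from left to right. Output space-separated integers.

Line 1: ['soft', 'display'] (min_width=12, slack=1)
Line 2: ['string'] (min_width=6, slack=7)
Line 3: ['language'] (min_width=8, slack=5)
Line 4: ['distance', 'run'] (min_width=12, slack=1)
Line 5: ['why', 'architect'] (min_width=13, slack=0)
Line 6: ['pencil', 'water'] (min_width=12, slack=1)
Line 7: ['hard', 'old'] (min_width=8, slack=5)
Line 8: ['purple', 'tower'] (min_width=12, slack=1)
Line 9: ['sky'] (min_width=3, slack=10)

Answer: 2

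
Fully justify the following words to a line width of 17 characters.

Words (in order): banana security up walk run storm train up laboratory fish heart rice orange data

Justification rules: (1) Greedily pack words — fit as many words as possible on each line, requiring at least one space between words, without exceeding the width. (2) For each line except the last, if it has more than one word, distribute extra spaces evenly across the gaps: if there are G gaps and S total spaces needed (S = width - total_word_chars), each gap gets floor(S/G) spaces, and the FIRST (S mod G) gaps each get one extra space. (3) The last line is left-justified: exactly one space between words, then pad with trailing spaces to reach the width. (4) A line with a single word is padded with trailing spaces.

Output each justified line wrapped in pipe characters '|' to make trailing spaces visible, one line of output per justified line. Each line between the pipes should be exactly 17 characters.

Line 1: ['banana', 'security'] (min_width=15, slack=2)
Line 2: ['up', 'walk', 'run', 'storm'] (min_width=17, slack=0)
Line 3: ['train', 'up'] (min_width=8, slack=9)
Line 4: ['laboratory', 'fish'] (min_width=15, slack=2)
Line 5: ['heart', 'rice', 'orange'] (min_width=17, slack=0)
Line 6: ['data'] (min_width=4, slack=13)

Answer: |banana   security|
|up walk run storm|
|train          up|
|laboratory   fish|
|heart rice orange|
|data             |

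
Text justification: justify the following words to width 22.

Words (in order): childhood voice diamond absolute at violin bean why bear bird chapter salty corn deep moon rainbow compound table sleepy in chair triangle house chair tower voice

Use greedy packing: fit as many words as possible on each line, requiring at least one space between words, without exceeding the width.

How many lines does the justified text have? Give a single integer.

Line 1: ['childhood', 'voice'] (min_width=15, slack=7)
Line 2: ['diamond', 'absolute', 'at'] (min_width=19, slack=3)
Line 3: ['violin', 'bean', 'why', 'bear'] (min_width=20, slack=2)
Line 4: ['bird', 'chapter', 'salty'] (min_width=18, slack=4)
Line 5: ['corn', 'deep', 'moon', 'rainbow'] (min_width=22, slack=0)
Line 6: ['compound', 'table', 'sleepy'] (min_width=21, slack=1)
Line 7: ['in', 'chair', 'triangle'] (min_width=17, slack=5)
Line 8: ['house', 'chair', 'tower'] (min_width=17, slack=5)
Line 9: ['voice'] (min_width=5, slack=17)
Total lines: 9

Answer: 9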